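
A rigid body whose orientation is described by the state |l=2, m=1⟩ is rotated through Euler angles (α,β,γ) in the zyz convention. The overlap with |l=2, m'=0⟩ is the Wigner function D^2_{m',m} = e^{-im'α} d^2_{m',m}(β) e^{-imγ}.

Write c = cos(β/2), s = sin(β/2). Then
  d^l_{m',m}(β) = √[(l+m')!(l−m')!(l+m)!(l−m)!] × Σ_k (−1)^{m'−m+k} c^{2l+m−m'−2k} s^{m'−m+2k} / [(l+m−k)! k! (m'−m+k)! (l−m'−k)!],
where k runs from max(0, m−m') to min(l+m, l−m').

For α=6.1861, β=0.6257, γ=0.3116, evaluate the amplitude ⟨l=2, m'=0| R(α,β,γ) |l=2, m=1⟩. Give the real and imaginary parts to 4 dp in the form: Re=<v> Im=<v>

D^2_{0,1}(6.1861,0.6257,0.3116) = e^{-i·0·6.1861}·d^2_{0,1}(0.6257)·e^{-i·1·0.3116}. Compute d first:
Half-angle: c=0.951460, s=0.307772. N=√(2·2·6·1)=4.898979
k: max(0,(1)−(0))=1 … min(2+(1),2−(0))=2
  k=1: (−1)^0·4.8990/(2)·0.9515^3·0.3078^1 = +0.649346
  k=2: (−1)^1·4.8990/(2)·0.9515^1·0.3078^3 = -0.067944
d^2_{0,1}(0.6257) = +0.649346 -0.067944 = +0.581402
D = (+1.000000+0.000000i)·(+0.581402)·(+0.951844-0.306582i) = +0.553404-0.178247i

Re=0.5534 Im=-0.1782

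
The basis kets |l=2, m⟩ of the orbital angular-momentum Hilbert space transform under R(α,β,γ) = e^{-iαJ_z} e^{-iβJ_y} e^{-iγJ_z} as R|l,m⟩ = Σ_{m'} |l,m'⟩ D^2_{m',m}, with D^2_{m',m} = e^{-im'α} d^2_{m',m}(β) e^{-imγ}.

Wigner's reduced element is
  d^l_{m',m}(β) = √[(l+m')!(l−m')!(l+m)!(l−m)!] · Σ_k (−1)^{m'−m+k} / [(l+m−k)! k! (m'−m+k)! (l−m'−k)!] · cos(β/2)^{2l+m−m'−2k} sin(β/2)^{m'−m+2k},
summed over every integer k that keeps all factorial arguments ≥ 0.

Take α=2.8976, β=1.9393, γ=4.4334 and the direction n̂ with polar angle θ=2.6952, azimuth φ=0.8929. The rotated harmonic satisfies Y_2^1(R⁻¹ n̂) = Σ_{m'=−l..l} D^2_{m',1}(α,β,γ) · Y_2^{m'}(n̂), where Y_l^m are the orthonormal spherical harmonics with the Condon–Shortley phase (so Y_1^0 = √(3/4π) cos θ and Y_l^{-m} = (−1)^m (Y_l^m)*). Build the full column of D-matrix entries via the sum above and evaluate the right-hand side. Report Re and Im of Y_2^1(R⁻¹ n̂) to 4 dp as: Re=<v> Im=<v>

Re=-0.0152 Im=-0.1178

Need the full column D^2_{m',1} for m'=−2..2 at α=2.8976, β=1.9393, γ=4.4334.
cos(β/2)=0.565588, sin(β/2)=0.824688
d^2_{-2,1}: single k=3 term ⇒ +0.634452;  D = +0.131635+0.620647i
d^2_{-1,1}: k∈[2..3] ⇒ +0.652681 -0.462550 = +0.190132;  D = +0.006653-0.190015i
d^2_{0,1}: k∈[1..2] ⇒ +0.365482 -0.777042 = -0.411560;  D = +0.113337-0.395647i
d^2_{1,1}: k∈[0..1] ⇒ +0.102330 -0.652681 = -0.550352;  D = -0.274882+0.476788i
d^2_{2,1}: single k=0 term ⇒ -0.298415;  D = +0.207088-0.214863i
Y_2^{m'}(θ=2.6952,φ=0.8929) and Σ D·Y over m':
  (+0.1316+0.6206i)·(-0.0154-0.0703i)  (+0.0067-0.1900i)·(-0.1887+0.2343i)  (+0.1133-0.3956i)·(+0.4544+0.0000i)  (-0.2749+0.4768i)·(+0.1887+0.2343i)  (+0.2071-0.2149i)·(-0.0154+0.0703i)
Y_2^1(R⁻¹ n̂) = -0.015247-0.117767i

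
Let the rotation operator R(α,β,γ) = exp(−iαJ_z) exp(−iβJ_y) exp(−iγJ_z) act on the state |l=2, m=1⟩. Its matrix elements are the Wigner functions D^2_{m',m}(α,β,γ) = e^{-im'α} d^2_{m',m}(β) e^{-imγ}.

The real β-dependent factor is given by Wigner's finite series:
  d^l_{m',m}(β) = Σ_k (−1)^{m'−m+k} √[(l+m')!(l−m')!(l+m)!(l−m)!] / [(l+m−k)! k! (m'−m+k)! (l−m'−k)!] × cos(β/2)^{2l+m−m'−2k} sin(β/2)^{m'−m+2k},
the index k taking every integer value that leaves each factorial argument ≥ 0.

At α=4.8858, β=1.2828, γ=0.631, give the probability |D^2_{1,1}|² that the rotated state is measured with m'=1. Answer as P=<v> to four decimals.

First d^2_{1,1}(β=1.2828), then the phase factors e^{-i(1)α} and e^{-i(1)γ}:
Half-angle: c=0.801259, s=0.598318. N=√(6·1·6·1)=6.000000
Admissible k: 0..1 (factorial args all ≥0)
  k=0: (−1)^0·6.0000/(6)·0.8013^4·0.5983^0 = +0.412184
  k=1: (−1)^1·6.0000/(2)·0.8013^2·0.5983^2 = -0.689495
d^2_{1,1}(1.2828) = +0.412184 -0.689495 = -0.277310
|D^2_{1,1}|² = |d^2_{1,1}(β)|² = (-0.277310)² = 0.076901 (the z-rotation phases have unit modulus)

P=0.0769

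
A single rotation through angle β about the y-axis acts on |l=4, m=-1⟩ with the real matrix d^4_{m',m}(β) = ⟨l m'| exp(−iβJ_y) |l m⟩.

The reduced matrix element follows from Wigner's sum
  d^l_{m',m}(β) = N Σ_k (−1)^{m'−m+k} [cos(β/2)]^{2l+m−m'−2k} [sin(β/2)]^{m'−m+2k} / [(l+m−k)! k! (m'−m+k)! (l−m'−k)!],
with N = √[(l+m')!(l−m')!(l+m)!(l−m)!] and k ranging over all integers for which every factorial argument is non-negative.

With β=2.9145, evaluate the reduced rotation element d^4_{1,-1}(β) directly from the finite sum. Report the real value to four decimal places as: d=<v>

d^4_{1,-1}(β=2.9145) via Wigner's sum:
Half-angle: c=0.113302, s=0.993561. N=√(120·6·6·120)=720.000000
k: max(0,(-1)−(1))=0 … min(4+(-1),4−(1))=3
  k=0: (−1)^2·720.0000/(72)·0.1133^6·0.9936^2 = +0.000021
  k=1: (−1)^3·720.0000/(24)·0.1133^4·0.9936^4 = -0.004818
  k=2: (−1)^4·720.0000/(48)·0.1133^2·0.9936^6 = +0.185241
  k=3: (−1)^5·720.0000/(720)·0.1133^0·0.9936^8 = -0.949631
d^4_{1,-1}(2.9145) = +0.000021 -0.004818 +0.185241 -0.949631 = -0.769187

d=-0.7692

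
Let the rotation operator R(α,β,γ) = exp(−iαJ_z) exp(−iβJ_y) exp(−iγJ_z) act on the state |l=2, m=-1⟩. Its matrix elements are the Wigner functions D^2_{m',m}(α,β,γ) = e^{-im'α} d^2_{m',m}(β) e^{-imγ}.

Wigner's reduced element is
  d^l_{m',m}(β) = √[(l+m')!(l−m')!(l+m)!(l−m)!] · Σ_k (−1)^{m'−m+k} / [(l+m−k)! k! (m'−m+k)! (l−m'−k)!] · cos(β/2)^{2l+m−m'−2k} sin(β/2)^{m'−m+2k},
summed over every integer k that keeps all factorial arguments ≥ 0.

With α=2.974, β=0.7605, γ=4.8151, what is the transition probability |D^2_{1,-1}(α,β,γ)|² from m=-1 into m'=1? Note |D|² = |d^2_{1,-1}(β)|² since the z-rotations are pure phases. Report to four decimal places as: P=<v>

P=0.1138

D^2_{1,-1}(2.974,0.7605,4.8151) = e^{-i·1·2.974}·d^2_{1,-1}(0.7605)·e^{-i·-1·4.8151}. Compute d first:
c=cos(0.7605/2)=0.928572, s=sin(0.7605/2)=0.371153; N=√[6·1·1·6]=6.000000
Admissible k: 0..1 (factorial args all ≥0)
  k=0: (−1)^2·6.0000/(2)·0.9286^2·0.3712^2 = +0.356334
  k=1: (−1)^3·6.0000/(6)·0.9286^0·0.3712^4 = -0.018976
d^2_{1,-1}(0.7605) = +0.356334 -0.018976 = +0.337358
|D^2_{1,-1}|² = |d^2_{1,-1}(β)|² = (+0.337358)² = 0.113810 (the z-rotation phases have unit modulus)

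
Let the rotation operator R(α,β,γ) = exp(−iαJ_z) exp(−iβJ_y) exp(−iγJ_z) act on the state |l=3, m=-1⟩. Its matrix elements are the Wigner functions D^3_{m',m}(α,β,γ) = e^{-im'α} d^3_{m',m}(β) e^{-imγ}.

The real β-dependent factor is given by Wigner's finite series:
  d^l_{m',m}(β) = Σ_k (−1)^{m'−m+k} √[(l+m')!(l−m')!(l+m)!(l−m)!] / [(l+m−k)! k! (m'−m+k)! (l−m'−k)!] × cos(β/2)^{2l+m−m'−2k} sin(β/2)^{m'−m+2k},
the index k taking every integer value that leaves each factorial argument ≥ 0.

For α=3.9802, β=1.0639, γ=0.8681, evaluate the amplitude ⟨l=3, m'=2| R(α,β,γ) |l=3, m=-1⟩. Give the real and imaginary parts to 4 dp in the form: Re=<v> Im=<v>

D^3_{2,-1}(3.9802,1.0639,0.8681) = e^{-i·2·3.9802}·d^3_{2,-1}(1.0639)·e^{-i·-1·0.8681}. Compute d first:
c=cos(1.0639/2)=0.861820, s=sin(1.0639/2)=0.507215; N=√[120·1·2·24]=75.894664
Admissible k: 0..1 (factorial args all ≥0)
  k=0: (−1)^3·75.8947/(12)·0.8618^3·0.5072^3 = -0.528269
  k=1: (−1)^4·75.8947/(24)·0.8618^1·0.5072^5 = +0.091491
d^3_{2,-1}(1.0639) = -0.528269 +0.091491 = -0.436778
Attach z-rotation phases: D = e^{-i(2)(3.9802)}·(-0.436778)·e^{-i(-1)(0.8681)} = -0.301438+0.316086i

Re=-0.3014 Im=0.3161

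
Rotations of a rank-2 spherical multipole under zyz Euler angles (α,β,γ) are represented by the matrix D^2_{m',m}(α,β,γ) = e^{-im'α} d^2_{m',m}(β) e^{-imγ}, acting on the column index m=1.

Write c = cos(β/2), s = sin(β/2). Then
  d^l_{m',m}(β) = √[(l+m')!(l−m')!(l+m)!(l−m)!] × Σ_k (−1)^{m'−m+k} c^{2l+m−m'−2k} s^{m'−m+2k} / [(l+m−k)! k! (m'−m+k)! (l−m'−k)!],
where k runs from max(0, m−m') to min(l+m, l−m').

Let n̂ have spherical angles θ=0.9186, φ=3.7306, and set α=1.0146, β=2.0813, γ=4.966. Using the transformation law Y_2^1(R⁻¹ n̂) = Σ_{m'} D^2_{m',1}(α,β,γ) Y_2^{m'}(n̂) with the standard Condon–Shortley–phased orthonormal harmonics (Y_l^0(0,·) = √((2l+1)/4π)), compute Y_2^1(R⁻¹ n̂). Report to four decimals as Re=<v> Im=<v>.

Need the full column D^2_{m',1} for m'=−2..2 at α=1.0146, β=2.0813, γ=4.966.
cos(β/2)=0.505660, sin(β/2)=0.862733
d^2_{-2,1}: single k=3 term ⇒ +0.649408;  D = -0.635837-0.132066i
d^2_{-1,1}: k∈[2..3] ⇒ +0.570940 -0.553995 = +0.016945;  D = -0.011686+0.012271i
d^2_{0,1}: k∈[1..2] ⇒ +0.273229 -0.795359 = -0.522130;  D = -0.131003-0.505429i
d^2_{1,1}: k∈[0..1] ⇒ +0.065378 -0.570940 = -0.505562;  D = -0.482594-0.150652i
d^2_{2,1}: single k=0 term ⇒ -0.223091;  D = -0.168890+0.145759i
Y_2^{m'}(θ=0.9186,φ=3.7306) and Σ D·Y over m':
  (-0.6358-0.1321i)·(+0.0934-0.2254i)  (-0.0117+0.0123i)·(-0.3099+0.2070i)  (-0.1310-0.5054i)·(+0.0331+0.0000i)  (-0.4826-0.1507i)·(+0.3099+0.2070i)  (-0.1689+0.1458i)·(+0.0934+0.2254i)
Y_2^1(R⁻¹ n̂) = -0.259381-0.063032i

Re=-0.2594 Im=-0.0630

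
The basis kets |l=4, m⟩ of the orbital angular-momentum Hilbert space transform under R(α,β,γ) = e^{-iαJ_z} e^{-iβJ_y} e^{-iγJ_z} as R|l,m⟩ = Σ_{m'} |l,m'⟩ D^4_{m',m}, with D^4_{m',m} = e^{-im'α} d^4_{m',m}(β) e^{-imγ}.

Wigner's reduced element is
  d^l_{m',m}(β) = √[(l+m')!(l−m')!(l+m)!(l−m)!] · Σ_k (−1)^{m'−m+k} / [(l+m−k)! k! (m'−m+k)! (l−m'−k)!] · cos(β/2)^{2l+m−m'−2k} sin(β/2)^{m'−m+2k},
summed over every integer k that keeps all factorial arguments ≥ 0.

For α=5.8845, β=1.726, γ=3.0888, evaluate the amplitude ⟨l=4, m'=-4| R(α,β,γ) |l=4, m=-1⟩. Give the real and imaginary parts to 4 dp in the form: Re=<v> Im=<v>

Split into d^4_{-4,-1}(β=1.726) × two z-phases.
c=cos(1.726/2)=0.650161, s=sin(1.726/2)=0.759796; N=√[1·40320·6·120]=5387.986637
Admissible k: 3..3 (factorial args all ≥0)
  k=3: (−1)^0·5387.9866/(720)·0.6502^5·0.7598^3 = +0.381321
d^4_{-4,-1}(1.726) = +0.381321
D = (-0.023943-0.999713i)·(+0.381321)·(-0.998607+0.052768i) = +0.029233+0.380199i

Re=0.0292 Im=0.3802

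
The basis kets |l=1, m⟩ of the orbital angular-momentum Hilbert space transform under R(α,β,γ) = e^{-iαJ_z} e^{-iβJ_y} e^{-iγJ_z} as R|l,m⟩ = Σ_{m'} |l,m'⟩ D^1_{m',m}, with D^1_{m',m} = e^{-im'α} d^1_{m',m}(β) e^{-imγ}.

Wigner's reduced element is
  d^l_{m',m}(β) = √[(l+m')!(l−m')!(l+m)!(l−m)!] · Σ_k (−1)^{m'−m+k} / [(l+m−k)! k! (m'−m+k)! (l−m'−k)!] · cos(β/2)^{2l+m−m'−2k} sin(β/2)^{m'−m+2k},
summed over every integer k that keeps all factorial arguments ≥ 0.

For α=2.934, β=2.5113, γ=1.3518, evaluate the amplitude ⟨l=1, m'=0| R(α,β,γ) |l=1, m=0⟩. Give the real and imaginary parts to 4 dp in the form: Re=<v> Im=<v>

Re=-0.8079 Im=0.0000

Split into d^1_{0,0}(β=2.5113) × two z-phases.
With c≡cos(β/2)=0.309956 and s≡sin(β/2)=0.950751, N=[1·1·1·1]^{1/2}=1.000000
k: max(0,(0)−(0))=0 … min(1+(0),1−(0))=1
  k=0: (−1)^0·1.0000/(1)·0.3100^2·0.9508^0 = +0.096072
  k=1: (−1)^1·1.0000/(1)·0.3100^0·0.9508^2 = -0.903928
d^1_{0,0}(2.5113) = +0.096072 -0.903928 = -0.807855
Phases: e^{-i·(0)·2.934}=+1.000000+0.000000i, e^{-i·(0)·1.3518}=+1.000000+0.000000i ⇒ D=-0.807855+0.000000i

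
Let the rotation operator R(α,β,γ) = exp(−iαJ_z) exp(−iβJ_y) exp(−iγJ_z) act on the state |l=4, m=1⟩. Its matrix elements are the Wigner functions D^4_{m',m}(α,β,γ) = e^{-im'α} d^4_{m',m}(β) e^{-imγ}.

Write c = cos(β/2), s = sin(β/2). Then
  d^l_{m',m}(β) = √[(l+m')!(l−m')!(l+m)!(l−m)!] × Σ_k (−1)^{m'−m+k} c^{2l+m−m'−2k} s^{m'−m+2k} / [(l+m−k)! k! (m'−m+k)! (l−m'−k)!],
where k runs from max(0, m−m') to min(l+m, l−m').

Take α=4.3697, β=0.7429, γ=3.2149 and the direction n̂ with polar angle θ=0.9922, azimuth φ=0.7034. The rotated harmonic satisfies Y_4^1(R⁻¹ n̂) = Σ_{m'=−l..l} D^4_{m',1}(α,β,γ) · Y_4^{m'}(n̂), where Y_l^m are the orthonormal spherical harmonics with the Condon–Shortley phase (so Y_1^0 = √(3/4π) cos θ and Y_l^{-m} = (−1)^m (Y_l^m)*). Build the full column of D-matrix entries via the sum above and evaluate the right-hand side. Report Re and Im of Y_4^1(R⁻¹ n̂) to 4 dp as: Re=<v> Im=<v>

Need the full column D^4_{m',1} for m'=−4..4 at α=4.3697, β=0.7429, γ=3.2149.
cos(β/2)=0.931802, sin(β/2)=0.362967
d^4_{-4,1}: single k=5 term ⇒ +0.038142;  D = -0.004821+0.037836i
d^4_{-3,1}: k∈[4..5] ⇒ +0.173094 -0.015759 = +0.157335;  D = -0.140316-0.071174i
d^4_{-2,1}: k∈[3..5] ⇒ +0.475045 -0.108122 +0.003281 = +0.370204;  D = +0.268672-0.254689i
d^4_{-1,1}: k∈[2..5] ⇒ +0.862335 -0.392540 +0.029781 -0.000301 = +0.499275;  D = +0.201758+0.456694i
d^4_{0,1}: k∈[1..4] ⇒ +0.990028 -0.901334 +0.136764 -0.003459 = +0.222000;  D = -0.221404+0.016260i
d^4_{1,1}: k∈[0..3] ⇒ +0.568315 -1.293502 +0.392540 -0.019854 = -0.352501;  D = -0.093813+0.339789i
d^4_{2,1}: k∈[0..2] ⇒ -0.939223 +0.712567 -0.072081 = -0.298737;  D = -0.244505-0.171644i
d^4_{3,1}: k∈[0..1] ⇒ +0.684457 -0.173094 = +0.511363;  D = -0.417362+0.295468i
d^4_{4,1}: single k=0 term ⇒ -0.251370;  D = +0.067859+0.242037i
Y_4^{m'}(θ=0.9922,φ=0.7034) and Σ D·Y over m':
  (-0.0048+0.0378i)·(-0.2058-0.0700i)  (-0.1403-0.0712i)·(-0.2063-0.3447i)  (+0.2687-0.2547i)·(+0.0419-0.2529i)  (+0.2018+0.4567i)·(-0.1498+0.1270i)  (-0.2214+0.0163i)·(-0.3006+0.0000i)  (-0.0938+0.3398i)·(+0.1498+0.1270i)  (-0.2445-0.1716i)·(+0.0419+0.2529i)  (-0.4174+0.2955i)·(+0.2063-0.3447i)  (+0.0679+0.2420i)·(-0.2058+0.0700i)
Y_4^1(R⁻¹ n̂) = -0.106021+0.059010i

Re=-0.1060 Im=0.0590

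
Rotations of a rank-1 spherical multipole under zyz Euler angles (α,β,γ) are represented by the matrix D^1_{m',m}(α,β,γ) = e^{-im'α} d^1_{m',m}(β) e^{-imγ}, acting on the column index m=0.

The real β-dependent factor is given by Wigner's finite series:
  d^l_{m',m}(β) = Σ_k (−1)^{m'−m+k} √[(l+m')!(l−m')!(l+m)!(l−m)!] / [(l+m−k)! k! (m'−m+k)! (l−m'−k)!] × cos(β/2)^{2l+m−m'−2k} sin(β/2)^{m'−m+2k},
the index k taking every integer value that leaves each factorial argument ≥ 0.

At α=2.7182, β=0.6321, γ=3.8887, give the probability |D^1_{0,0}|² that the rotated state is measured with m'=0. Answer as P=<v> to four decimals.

P=0.6509

First d^1_{0,0}(β=0.6321), then the phase factors e^{-i(0)α} and e^{-i(0)γ}:
With c≡cos(β/2)=0.950471 and s≡sin(β/2)=0.310815, N=[1·1·1·1]^{1/2}=1.000000
k: max(0,(0)−(0))=0 … min(1+(0),1−(0))=1
  k=0: (−1)^0·1.0000/(1)·0.9505^2·0.3108^0 = +0.903394
  k=1: (−1)^1·1.0000/(1)·0.9505^0·0.3108^2 = -0.096606
d^1_{0,0}(0.6321) = +0.903394 -0.096606 = +0.806789
|D^1_{0,0}|² = |d^1_{0,0}(β)|² = (+0.806789)² = 0.650908 (the z-rotation phases have unit modulus)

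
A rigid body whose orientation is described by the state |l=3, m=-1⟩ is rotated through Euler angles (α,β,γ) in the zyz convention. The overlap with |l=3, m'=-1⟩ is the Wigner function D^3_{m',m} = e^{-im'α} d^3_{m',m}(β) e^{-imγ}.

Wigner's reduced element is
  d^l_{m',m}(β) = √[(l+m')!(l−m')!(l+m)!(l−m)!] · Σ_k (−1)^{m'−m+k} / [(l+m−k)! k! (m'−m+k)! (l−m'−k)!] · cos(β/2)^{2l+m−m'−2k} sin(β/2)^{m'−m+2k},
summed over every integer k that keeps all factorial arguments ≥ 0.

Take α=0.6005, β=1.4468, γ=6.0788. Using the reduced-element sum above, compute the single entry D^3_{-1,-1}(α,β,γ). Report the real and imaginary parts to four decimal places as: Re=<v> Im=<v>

Split into d^3_{-1,-1}(β=1.4468) × two z-phases.
Half-angle: c=0.749559, s=0.661937. N=√(2·24·2·24)=48.000000
k: max(0,(-1)−(-1))=0 … min(3+(-1),3−(-1))=2
  k=0: (−1)^0·48.0000/(48)·0.7496^6·0.6619^0 = +0.177352
  k=1: (−1)^1·48.0000/(6)·0.7496^4·0.6619^2 = -1.106491
  k=2: (−1)^2·48.0000/(8)·0.7496^2·0.6619^4 = +0.647187
d^3_{-1,-1}(1.4468) = +0.177352 -1.106491 +0.647187 = -0.281951
Attach z-rotation phases: D = e^{-i(-1)(0.6005)}·(-0.281951)·e^{-i(-1)(6.0788)} = -0.260119-0.108787i

Re=-0.2601 Im=-0.1088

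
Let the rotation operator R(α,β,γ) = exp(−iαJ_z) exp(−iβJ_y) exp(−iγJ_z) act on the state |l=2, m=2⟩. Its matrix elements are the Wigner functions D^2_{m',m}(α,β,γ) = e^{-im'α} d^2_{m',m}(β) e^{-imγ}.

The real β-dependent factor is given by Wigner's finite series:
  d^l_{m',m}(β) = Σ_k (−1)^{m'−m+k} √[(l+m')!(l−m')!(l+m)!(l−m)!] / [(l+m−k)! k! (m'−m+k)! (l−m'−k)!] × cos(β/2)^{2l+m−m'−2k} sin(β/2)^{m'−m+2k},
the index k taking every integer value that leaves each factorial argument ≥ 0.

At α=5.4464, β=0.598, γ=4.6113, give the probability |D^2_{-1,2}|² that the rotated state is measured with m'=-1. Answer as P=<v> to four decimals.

First d^2_{-1,2}(β=0.598), then the phase factors e^{-i(-1)α} and e^{-i(2)γ}:
Half-angle: c=0.955632, s=0.294565. N=√(1·6·24·1)=12.000000
Admissible k: 3..3 (factorial args all ≥0)
  k=3: (−1)^0·12.0000/(6)·0.9556^1·0.2946^3 = +0.048850
d^2_{-1,2}(0.598) = +0.048850
|D^2_{-1,2}|² = |d^2_{-1,2}(β)|² = (+0.048850)² = 0.002386 (the z-rotation phases have unit modulus)

P=0.0024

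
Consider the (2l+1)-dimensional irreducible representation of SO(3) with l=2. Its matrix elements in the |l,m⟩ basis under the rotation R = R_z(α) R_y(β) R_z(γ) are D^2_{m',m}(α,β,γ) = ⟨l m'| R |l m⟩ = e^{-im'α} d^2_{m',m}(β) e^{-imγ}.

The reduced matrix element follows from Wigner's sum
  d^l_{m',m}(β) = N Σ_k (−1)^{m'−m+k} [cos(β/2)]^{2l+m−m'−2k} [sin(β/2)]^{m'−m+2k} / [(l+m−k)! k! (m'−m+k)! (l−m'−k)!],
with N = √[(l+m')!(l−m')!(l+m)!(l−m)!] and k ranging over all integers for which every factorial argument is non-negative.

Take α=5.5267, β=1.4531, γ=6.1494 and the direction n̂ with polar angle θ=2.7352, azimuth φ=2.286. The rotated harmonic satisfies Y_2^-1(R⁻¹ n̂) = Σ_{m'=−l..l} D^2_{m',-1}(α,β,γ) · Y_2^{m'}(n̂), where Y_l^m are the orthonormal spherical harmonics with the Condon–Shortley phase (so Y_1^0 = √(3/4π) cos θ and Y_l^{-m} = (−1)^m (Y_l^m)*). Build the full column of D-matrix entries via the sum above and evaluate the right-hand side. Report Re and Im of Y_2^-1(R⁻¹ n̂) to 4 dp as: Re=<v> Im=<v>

Need the full column D^2_{m',-1} for m'=−2..2 at α=5.5267, β=1.4531, γ=6.1494.
cos(β/2)=0.747471, sin(β/2)=0.664295
d^2_{-2,-1}: single k=1 term ⇒ +0.554847;  D = -0.042105-0.553247i
d^2_{-1,-1}: k∈[0..1] ⇒ +0.312160 -0.739659 = -0.427499;  D = -0.268983+0.332270i
d^2_{0,-1}: k∈[0..1] ⇒ -0.679546 +0.536726 = -0.142820;  D = -0.141544+0.019050i
d^2_{1,-1}: k∈[0..1] ⇒ +0.739659 -0.194735 = +0.544924;  D = +0.442645+0.317816i
d^2_{2,-1}: single k=0 term ⇒ -0.438235;  D = -0.083458-0.430214i
Y_2^{m'}(θ=2.7352,φ=2.286) and Σ D·Y over m':
  (-0.0421-0.5532i)·(-0.0084+0.0598i)  (-0.2690+0.3323i)·(+0.1840+0.2118i)  (-0.1415+0.0191i)·(+0.4829+0.0000i)  (+0.4426+0.3178i)·(-0.1840+0.2118i)  (-0.0835-0.4302i)·(-0.0084-0.0598i)
Y_2^-1(R⁻¹ n̂) = -0.328522+0.059414i

Re=-0.3285 Im=0.0594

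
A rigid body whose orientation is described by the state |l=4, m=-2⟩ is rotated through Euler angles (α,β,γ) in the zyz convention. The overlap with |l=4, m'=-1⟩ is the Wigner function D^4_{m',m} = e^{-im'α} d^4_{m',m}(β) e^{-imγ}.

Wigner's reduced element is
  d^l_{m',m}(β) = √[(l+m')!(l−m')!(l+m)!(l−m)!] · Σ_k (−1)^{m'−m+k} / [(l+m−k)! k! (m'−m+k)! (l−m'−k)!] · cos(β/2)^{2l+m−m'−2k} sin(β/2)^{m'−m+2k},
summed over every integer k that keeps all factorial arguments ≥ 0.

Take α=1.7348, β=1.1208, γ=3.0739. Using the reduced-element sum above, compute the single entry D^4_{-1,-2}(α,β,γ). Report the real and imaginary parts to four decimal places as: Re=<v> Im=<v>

Split into d^4_{-1,-2}(β=1.1208) × two z-phases.
Half-angle: c=0.847043, s=0.531525. N=√(6·120·2·720)=1018.233765
Admissible k: 0..2 (factorial args all ≥0)
  k=0: (−1)^1·1018.2338/(240)·0.8470^7·0.5315^1 = -0.705499
  k=1: (−1)^2·1018.2338/(48)·0.8470^5·0.5315^3 = +1.389005
  k=2: (−1)^3·1018.2338/(72)·0.8470^3·0.5315^5 = -0.364628
d^4_{-1,-2}(1.1208) = -0.705499 +1.389005 -0.364628 = +0.318878
Attach z-rotation phases: D = e^{-i(-1)(1.7348)}·(+0.318878)·e^{-i(-2)(3.0739)} = -0.009125+0.318747i

Re=-0.0091 Im=0.3187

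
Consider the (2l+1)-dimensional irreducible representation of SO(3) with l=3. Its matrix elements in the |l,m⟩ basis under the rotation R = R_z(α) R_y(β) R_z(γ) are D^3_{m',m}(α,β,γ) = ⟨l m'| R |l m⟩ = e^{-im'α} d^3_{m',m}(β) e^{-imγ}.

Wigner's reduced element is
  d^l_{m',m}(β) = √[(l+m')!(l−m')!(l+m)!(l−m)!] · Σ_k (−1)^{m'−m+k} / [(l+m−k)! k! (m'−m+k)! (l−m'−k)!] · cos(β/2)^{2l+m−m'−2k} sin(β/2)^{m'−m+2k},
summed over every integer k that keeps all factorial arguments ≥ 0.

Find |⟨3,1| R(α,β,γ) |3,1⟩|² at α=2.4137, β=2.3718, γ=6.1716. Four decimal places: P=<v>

Split into d^3_{1,1}(β=2.3718) × two z-phases.
c=cos(2.3718/2)=0.375463, s=sin(2.3718/2)=0.926837; N=√[24·2·24·2]=48.000000
The bounds max(0,m−m')=0 and min(l+m,l−m')=2 give 3 terms
  k=0: (−1)^0·48.0000/(48)·0.3755^6·0.9268^0 = +0.002802
  k=1: (−1)^1·48.0000/(6)·0.3755^4·0.9268^2 = -0.136573
  k=2: (−1)^2·48.0000/(8)·0.3755^2·0.9268^4 = +0.624166
d^3_{1,1}(2.3718) = +0.002802 -0.136573 +0.624166 = +0.490394
|D^3_{1,1}|² = |d^3_{1,1}(β)|² = (+0.490394)² = 0.240486 (the z-rotation phases have unit modulus)

P=0.2405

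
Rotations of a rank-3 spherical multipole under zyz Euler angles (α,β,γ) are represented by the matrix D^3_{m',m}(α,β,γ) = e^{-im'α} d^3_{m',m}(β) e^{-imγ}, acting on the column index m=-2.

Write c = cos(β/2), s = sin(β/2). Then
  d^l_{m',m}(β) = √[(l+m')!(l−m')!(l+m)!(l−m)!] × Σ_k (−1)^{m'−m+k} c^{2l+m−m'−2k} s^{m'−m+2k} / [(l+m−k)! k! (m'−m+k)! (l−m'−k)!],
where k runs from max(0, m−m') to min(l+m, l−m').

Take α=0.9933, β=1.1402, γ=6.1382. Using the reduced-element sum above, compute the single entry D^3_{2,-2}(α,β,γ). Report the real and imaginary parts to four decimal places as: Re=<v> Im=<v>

First d^3_{2,-2}(β=1.1402), then the phase factors e^{-i(2)α} and e^{-i(-2)γ}:
Half-angle: c=0.841847, s=0.539716. N=√(120·1·1·120)=120.000000
k: max(0,(-2)−(2))=0 … min(3+(-2),3−(2))=1
  k=0: (−1)^4·120.0000/(24)·0.8418^2·0.5397^4 = +0.300676
  k=1: (−1)^5·120.0000/(120)·0.8418^0·0.5397^6 = -0.024717
d^3_{2,-2}(1.1402) = +0.300676 -0.024717 = +0.275959
Attach z-rotation phases: D = e^{-i(2)(0.9933)}·(+0.275959)·e^{-i(-2)(6.1382)} = -0.178993-0.210035i

Re=-0.1790 Im=-0.2100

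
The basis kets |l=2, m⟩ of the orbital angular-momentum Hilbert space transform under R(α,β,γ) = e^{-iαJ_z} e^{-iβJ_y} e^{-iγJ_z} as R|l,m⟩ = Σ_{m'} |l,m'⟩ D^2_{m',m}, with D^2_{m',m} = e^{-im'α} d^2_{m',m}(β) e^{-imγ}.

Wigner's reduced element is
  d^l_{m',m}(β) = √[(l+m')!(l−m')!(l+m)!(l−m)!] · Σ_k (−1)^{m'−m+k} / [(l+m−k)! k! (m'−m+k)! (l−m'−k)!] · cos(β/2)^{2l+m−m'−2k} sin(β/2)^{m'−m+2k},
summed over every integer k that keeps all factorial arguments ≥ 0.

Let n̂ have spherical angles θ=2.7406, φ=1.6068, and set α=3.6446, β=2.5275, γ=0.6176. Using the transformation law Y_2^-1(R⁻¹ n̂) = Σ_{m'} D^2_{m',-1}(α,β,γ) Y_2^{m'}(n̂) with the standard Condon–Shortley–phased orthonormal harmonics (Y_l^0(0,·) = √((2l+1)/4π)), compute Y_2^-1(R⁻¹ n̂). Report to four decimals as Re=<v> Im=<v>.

Need the full column D^2_{m',-1} for m'=−2..2 at α=3.6446, β=2.5275, γ=0.6176.
cos(β/2)=0.302244, sin(β/2)=0.953230
d^2_{-2,-1}: single k=1 term ⇒ +0.052638;  D = -0.002779+0.052565i
d^2_{-1,-1}: k∈[0..1] ⇒ +0.008345 -0.249020 = -0.240675;  D = +0.104726+0.216695i
d^2_{0,-1}: k∈[0..1] ⇒ -0.064469 +0.641250 = +0.576782;  D = +0.470233+0.334003i
d^2_{1,-1}: k∈[0..1] ⇒ +0.249020 -0.825642 = -0.576622;  D = +0.572840+0.065932i
d^2_{2,-1}: single k=0 term ⇒ -0.523579;  D = -0.484578+0.198291i
Y_2^{m'}(θ=2.7406,φ=1.6068) and Σ D·Y over m':
  (-0.0028+0.0526i)·(-0.0587+0.0042i)  (+0.1047+0.2167i)·(+0.0100+0.2774i)  (+0.4702+0.3340i)·(+0.4866+0.0000i)  (+0.5728+0.0659i)·(-0.0100+0.2774i)  (-0.4846+0.1983i)·(-0.0587-0.0042i)
Y_2^-1(R⁻¹ n̂) = +0.174959+0.339346i

Re=0.1750 Im=0.3393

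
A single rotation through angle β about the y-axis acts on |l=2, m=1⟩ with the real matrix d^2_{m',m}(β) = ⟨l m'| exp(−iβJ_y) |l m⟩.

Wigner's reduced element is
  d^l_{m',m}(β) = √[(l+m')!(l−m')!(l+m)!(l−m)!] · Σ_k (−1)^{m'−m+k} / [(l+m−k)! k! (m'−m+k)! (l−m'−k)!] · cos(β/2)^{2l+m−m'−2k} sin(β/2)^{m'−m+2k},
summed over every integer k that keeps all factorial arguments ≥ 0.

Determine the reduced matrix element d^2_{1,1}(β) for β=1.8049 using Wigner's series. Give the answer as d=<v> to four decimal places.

d=-0.5622

d^2_{1,1}(β=1.8049) via Wigner's sum:
With c≡cos(β/2)=0.619689 and s≡sin(β/2)=0.784848, N=[6·1·6·1]^{1/2}=6.000000
The bounds max(0,m−m')=0 and min(l+m,l−m')=1 give 2 terms
  k=0: (−1)^0·6.0000/(6)·0.6197^4·0.7848^0 = +0.147467
  k=1: (−1)^1·6.0000/(2)·0.6197^2·0.7848^2 = -0.709642
d^2_{1,1}(1.8049) = +0.147467 -0.709642 = -0.562175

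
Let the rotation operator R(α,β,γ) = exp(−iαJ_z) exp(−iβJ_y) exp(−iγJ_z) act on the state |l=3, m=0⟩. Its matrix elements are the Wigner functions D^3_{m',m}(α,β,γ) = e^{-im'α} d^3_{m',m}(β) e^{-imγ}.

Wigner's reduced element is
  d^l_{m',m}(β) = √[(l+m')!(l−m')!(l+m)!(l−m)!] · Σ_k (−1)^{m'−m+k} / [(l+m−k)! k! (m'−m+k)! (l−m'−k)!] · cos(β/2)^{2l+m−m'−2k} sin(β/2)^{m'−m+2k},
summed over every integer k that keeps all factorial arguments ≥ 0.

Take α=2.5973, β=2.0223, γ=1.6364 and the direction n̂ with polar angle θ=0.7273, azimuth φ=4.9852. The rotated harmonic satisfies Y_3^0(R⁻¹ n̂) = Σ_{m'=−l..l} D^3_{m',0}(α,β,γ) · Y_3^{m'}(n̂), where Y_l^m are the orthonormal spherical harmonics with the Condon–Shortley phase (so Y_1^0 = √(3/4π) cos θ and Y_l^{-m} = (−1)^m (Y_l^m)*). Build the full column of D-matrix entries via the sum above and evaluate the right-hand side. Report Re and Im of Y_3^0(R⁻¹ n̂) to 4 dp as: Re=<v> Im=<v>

Need the full column D^3_{m',0} for m'=−3..3 at α=2.5973, β=2.0223, γ=1.6364.
cos(β/2)=0.530887, sin(β/2)=0.847443
d^3_{-3,0}: single k=3 term ⇒ +0.407241;  D = +0.025266+0.406456i
d^3_{-2,0}: k∈[2..3] ⇒ +0.312456 -0.796170 = -0.483714;  D = -0.224317+0.428557i
d^3_{-1,0}: k∈[1..3] ⇒ +0.123797 -0.946342 +0.803794 = -0.018752;  D = +0.016042-0.009710i
d^3_{0,0}: k∈[0..3] ⇒ +0.022388 -0.513417 +1.308241 -0.370393 = +0.446819;  D = +0.446819+0.000000i
d^3_{1,0}: k∈[0..2] ⇒ -0.123797 +0.946342 -0.803794 = +0.018752;  D = -0.016042-0.009710i
d^3_{2,0}: k∈[0..1] ⇒ +0.312456 -0.796170 = -0.483714;  D = -0.224317-0.428557i
d^3_{3,0}: single k=0 term ⇒ -0.407241;  D = -0.025266+0.406456i
Y_3^{m'}(θ=0.7273,φ=4.9852) and Σ D·Y over m':
  (+0.0253+0.4065i)·(-0.0895-0.0838i)  (-0.2243+0.4286i)·(-0.2884+0.1751i)  (+0.0160-0.0097i)·(+0.1036+0.3704i)  (+0.4468+0.0000i)·(-0.0586+0.0000i)  (-0.0160-0.0097i)·(-0.1036+0.3704i)  (-0.2243-0.4286i)·(-0.2884-0.1751i)  (-0.0253+0.4065i)·(+0.0895-0.0838i)
Y_3^0(R⁻¹ n̂) = +0.027246+0.000000i

Re=0.0272 Im=0.0000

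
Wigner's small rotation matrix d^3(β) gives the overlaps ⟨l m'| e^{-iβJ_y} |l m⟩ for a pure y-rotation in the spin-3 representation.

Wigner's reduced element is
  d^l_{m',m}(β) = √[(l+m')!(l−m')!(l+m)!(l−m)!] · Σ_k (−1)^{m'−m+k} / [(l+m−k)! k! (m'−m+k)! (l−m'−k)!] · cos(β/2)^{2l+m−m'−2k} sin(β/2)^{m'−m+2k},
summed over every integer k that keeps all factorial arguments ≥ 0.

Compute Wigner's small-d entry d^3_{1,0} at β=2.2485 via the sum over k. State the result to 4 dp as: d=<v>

d=-0.3257

d^3_{1,0}(β=2.2485) via Wigner's sum:
With c≡cos(β/2)=0.431853 and s≡sin(β/2)=0.901944, N=[24·2·6·6]^{1/2}=41.569219
The bounds max(0,m−m')=0 and min(l+m,l−m')=2 give 3 terms
  k=0: (−1)^1·41.5692/(12)·0.4319^5·0.9019^1 = -0.046930
  k=1: (−1)^2·41.5692/(4)·0.4319^3·0.9019^3 = +0.614128
  k=2: (−1)^3·41.5692/(12)·0.4319^1·0.9019^5 = -0.892944
d^3_{1,0}(2.2485) = -0.046930 +0.614128 -0.892944 = -0.325747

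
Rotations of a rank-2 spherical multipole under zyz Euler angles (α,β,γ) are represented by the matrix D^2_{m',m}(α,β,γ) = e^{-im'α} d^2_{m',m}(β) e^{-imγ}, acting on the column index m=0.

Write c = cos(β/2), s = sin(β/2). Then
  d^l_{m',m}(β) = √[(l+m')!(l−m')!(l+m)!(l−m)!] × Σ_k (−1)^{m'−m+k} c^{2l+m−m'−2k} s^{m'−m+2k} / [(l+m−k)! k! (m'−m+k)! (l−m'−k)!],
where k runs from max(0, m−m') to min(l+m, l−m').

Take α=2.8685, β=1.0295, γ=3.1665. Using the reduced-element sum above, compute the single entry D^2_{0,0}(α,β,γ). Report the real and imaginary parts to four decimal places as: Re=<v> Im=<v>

Re=-0.1018 Im=0.0000

First d^2_{0,0}(β=1.0295), then the phase factors e^{-i(0)α} and e^{-i(0)γ}:
c=cos(1.0295/2)=0.870416, s=sin(1.0295/2)=0.492317; N=√[2·2·2·2]=4.000000
Admissible k: 0..2 (factorial args all ≥0)
  k=0: (−1)^0·4.0000/(4)·0.8704^4·0.4923^0 = +0.573994
  k=1: (−1)^1·4.0000/(1)·0.8704^2·0.4923^2 = -0.734520
  k=2: (−1)^2·4.0000/(4)·0.8704^0·0.4923^4 = +0.058746
d^2_{0,0}(1.0295) = +0.573994 -0.734520 +0.058746 = -0.101780
Attach z-rotation phases: D = e^{-i(0)(2.8685)}·(-0.101780)·e^{-i(0)(3.1665)} = -0.101780+0.000000i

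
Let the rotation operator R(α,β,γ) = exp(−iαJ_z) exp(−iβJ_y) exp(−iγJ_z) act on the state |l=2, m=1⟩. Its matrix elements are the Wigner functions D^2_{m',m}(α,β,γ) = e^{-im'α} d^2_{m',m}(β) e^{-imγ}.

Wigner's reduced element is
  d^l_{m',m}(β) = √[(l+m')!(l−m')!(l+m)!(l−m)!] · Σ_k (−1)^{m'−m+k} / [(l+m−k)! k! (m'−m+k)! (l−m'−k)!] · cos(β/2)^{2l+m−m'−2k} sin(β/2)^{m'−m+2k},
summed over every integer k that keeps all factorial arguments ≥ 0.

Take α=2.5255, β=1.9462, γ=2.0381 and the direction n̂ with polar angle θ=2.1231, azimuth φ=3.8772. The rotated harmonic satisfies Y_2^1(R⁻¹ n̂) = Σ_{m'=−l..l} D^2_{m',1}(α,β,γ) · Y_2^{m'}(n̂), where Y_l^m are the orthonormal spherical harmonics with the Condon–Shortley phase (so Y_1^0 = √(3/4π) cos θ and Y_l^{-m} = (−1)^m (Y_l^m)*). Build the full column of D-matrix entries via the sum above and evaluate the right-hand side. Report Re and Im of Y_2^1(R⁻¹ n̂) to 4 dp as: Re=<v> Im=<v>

Need the full column D^2_{m',1} for m'=−2..2 at α=2.5255, β=1.9462, γ=2.0381.
cos(β/2)=0.562740, sin(β/2)=0.826634
d^2_{-2,1}: single k=3 term ⇒ +0.635737;  D = -0.630480+0.081589i
d^2_{-1,1}: k∈[2..3] ⇒ +0.649177 -0.466932 = +0.182245;  D = +0.161023+0.085351i
d^2_{0,1}: k∈[1..2] ⇒ +0.360837 -0.778616 = -0.417778;  D = +0.188201+0.372987i
d^2_{1,1}: k∈[0..1] ⇒ +0.100284 -0.649177 = -0.548893;  D = +0.081368-0.542829i
d^2_{2,1}: single k=0 term ⇒ -0.294623;  D = -0.204012+0.212560i
Y_2^{m'}(θ=2.1231,φ=3.8772) and Σ D·Y over m':
  (-0.6305+0.0816i)·(+0.0278-0.2786i)  (+0.1610+0.0854i)·(+0.2558-0.2315i)  (+0.1882+0.3730i)·(-0.0549+0.0000i)  (+0.0814-0.5428i)·(-0.2558-0.2315i)  (-0.2040+0.2126i)·(+0.0278+0.2786i)
Y_2^1(R⁻¹ n̂) = -0.155599+0.211073i

Re=-0.1556 Im=0.2111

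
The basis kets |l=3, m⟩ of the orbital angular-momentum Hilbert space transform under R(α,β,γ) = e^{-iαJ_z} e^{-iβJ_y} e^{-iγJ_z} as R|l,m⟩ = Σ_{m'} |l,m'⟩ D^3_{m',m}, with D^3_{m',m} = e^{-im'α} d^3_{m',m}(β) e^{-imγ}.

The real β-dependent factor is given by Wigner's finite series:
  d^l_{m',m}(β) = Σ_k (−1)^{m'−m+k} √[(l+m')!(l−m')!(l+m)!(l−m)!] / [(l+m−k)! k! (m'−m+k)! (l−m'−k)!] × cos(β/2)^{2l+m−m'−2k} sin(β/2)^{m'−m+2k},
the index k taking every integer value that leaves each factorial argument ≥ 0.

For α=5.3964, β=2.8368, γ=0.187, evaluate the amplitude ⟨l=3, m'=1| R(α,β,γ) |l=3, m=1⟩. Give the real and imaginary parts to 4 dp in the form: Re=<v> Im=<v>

First d^3_{1,1}(β=2.8368), then the phase factors e^{-i(1)α} and e^{-i(1)γ}:
With c≡cos(β/2)=0.151807 and s≡sin(β/2)=0.988410, N=[24·2·24·2]^{1/2}=48.000000
k: max(0,(1)−(1))=0 … min(3+(1),3−(1))=2
  k=0: (−1)^0·48.0000/(48)·0.1518^6·0.9884^0 = +0.000012
  k=1: (−1)^1·48.0000/(6)·0.1518^4·0.9884^2 = -0.004151
  k=2: (−1)^2·48.0000/(8)·0.1518^2·0.9884^4 = +0.131973
d^3_{1,1}(2.8368) = +0.000012 -0.004151 +0.131973 = +0.127834
D = (+0.631907+0.775044i)·(+0.127834)·(+0.982566-0.185912i) = +0.097791+0.082332i

Re=0.0978 Im=0.0823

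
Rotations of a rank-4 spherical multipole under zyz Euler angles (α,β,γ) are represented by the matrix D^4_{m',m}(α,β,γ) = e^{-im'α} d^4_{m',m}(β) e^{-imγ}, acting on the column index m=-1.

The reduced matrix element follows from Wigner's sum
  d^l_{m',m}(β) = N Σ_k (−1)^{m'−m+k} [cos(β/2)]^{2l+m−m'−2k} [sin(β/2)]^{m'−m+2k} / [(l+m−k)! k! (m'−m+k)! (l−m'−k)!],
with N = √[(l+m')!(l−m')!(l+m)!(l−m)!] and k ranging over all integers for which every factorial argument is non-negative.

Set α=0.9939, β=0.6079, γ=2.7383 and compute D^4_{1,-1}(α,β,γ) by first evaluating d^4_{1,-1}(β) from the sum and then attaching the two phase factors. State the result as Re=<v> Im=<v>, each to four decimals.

Re=-0.0840 Im=0.4789

D^4_{1,-1}(0.9939,0.6079,2.7383) = e^{-i·1·0.9939}·d^4_{1,-1}(0.6079)·e^{-i·-1·2.7383}. Compute d first:
With c≡cos(β/2)=0.954162 and s≡sin(β/2)=0.299291, N=[120·6·6·120]^{1/2}=720.000000
Admissible k: 0..3 (factorial args all ≥0)
  k=0: (−1)^2·720.0000/(72)·0.9542^6·0.2993^2 = +0.675959
  k=1: (−1)^3·720.0000/(24)·0.9542^4·0.2993^4 = -0.199520
  k=2: (−1)^4·720.0000/(48)·0.9542^2·0.2993^6 = +0.009815
  k=3: (−1)^5·720.0000/(720)·0.9542^0·0.2993^8 = -0.000064
d^4_{1,-1}(0.6079) = +0.675959 -0.199520 +0.009815 -0.000064 = +0.486190
Attach z-rotation phases: D = e^{-i(1)(0.9939)}·(+0.486190)·e^{-i(-1)(2.7383)} = -0.083981+0.478882i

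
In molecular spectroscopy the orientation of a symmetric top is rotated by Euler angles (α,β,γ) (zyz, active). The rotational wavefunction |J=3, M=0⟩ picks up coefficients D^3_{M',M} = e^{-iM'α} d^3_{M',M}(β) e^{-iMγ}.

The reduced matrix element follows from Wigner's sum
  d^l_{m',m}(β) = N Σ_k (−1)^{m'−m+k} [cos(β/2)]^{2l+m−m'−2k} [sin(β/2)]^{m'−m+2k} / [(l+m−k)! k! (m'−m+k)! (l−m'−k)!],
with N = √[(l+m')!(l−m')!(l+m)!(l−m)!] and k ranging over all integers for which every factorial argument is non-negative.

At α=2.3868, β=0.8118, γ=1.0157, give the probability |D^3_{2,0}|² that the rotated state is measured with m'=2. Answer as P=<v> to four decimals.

Split into d^3_{2,0}(β=0.8118) × two z-phases.
With c≡cos(β/2)=0.918747 and s≡sin(β/2)=0.394846, N=[120·1·6·6]^{1/2}=65.726707
The bounds max(0,m−m')=0 and min(l+m,l−m')=1 give 2 terms
  k=0: (−1)^2·65.7267/(12)·0.9187^4·0.3948^2 = +0.608415
  k=1: (−1)^3·65.7267/(12)·0.9187^2·0.3948^4 = -0.112373
d^3_{2,0}(0.8118) = +0.608415 -0.112373 = +0.496042
|D^3_{2,0}|² = |d^3_{2,0}(β)|² = (+0.496042)² = 0.246058 (the z-rotation phases have unit modulus)

P=0.2461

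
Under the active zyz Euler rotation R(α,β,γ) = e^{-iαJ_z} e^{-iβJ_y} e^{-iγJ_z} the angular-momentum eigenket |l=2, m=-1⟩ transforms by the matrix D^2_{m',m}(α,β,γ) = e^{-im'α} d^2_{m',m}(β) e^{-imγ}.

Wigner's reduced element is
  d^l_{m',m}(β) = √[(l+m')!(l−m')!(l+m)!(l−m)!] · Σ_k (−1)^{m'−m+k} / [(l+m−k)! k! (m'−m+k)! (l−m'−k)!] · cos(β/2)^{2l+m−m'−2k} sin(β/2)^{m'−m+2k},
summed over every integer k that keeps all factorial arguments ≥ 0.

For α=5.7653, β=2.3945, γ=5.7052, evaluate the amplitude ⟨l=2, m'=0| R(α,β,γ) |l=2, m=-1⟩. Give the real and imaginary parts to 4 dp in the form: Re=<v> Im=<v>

Re=0.5114 Im=-0.3336

D^2_{0,-1}(5.7653,2.3945,5.7052) = e^{-i·0·5.7653}·d^2_{0,-1}(2.3945)·e^{-i·-1·5.7052}. Compute d first:
With c≡cos(β/2)=0.364919 and s≡sin(β/2)=0.931039, N=[2·2·1·6]^{1/2}=4.898979
Admissible k: 0..1 (factorial args all ≥0)
  k=0: (−1)^1·4.8990/(2)·0.3649^3·0.9310^1 = -0.110824
  k=1: (−1)^2·4.8990/(2)·0.3649^1·0.9310^3 = +0.721400
d^2_{0,-1}(2.3945) = -0.110824 +0.721400 = +0.610576
Phases: e^{-i·(0)·5.7653}=+1.000000+0.000000i, e^{-i·(-1)·5.7052}=+0.837565-0.546338i ⇒ D=+0.511397-0.333581i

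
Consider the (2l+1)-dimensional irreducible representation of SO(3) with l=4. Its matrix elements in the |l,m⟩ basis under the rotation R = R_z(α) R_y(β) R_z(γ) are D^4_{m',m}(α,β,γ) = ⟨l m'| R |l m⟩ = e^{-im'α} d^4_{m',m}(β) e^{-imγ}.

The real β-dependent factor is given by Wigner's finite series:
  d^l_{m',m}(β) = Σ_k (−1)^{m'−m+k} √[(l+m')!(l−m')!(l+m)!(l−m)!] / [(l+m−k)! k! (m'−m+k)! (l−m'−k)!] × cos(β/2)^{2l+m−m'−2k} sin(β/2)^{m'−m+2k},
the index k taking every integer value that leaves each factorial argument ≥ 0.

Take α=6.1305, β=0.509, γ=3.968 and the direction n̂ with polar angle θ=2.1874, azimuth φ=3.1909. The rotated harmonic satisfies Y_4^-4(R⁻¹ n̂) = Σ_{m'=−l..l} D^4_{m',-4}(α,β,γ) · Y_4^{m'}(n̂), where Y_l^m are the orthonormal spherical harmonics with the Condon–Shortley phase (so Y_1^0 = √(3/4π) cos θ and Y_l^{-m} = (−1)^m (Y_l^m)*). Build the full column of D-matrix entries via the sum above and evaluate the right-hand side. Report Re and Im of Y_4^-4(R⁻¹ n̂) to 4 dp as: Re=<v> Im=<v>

Re=-0.0041 Im=0.0172

Need the full column D^4_{m',-4} for m'=−4..4 at α=6.1305, β=0.509, γ=3.968.
cos(β/2)=0.967789, sin(β/2)=0.251762
d^4_{-4,-4}: single k=0 term ⇒ +0.769567;  D = -0.694054+0.332450i
d^4_{-3,-4}: single k=0 term ⇒ -0.566239;  D = +0.541940-0.164097i
d^4_{-2,-4}: single k=0 term ⇒ +0.275577;  D = -0.272829+0.038819i
d^4_{-1,-4}: single k=0 term ⇒ -0.101383;  D = +0.101377+0.001151i
d^4_{0,-4}: single k=0 term ⇒ +0.029487;  D = -0.029091-0.004815i
d^4_{1,-4}: single k=0 term ⇒ -0.006861;  D = +0.006520+0.002137i
d^4_{2,-4}: single k=0 term ⇒ +0.001262;  D = -0.001126-0.000571i
d^4_{3,-4}: single k=0 term ⇒ -0.000175;  D = +0.000143+0.000102i
d^4_{4,-4}: single k=0 term ⇒ +0.000016;  D = -0.000012-0.000011i
Y_4^{m'}(θ=2.1874,φ=3.1909) and Σ D·Y over m':
  (-0.6941+0.3324i)·(+0.1923-0.0384i)  (+0.5419-0.1641i)·(+0.3888-0.0579i)  (-0.2728+0.0388i)·(+0.2971-0.0294i)  (+0.1014+0.0012i)·(-0.1470+0.0073i)  (-0.0291-0.0048i)·(-0.3299+0.0000i)  (+0.0065+0.0021i)·(+0.1470+0.0073i)  (-0.0011-0.0006i)·(+0.2971+0.0294i)  (+0.0001+0.0001i)·(-0.3888-0.0579i)  (-0.0000-0.0000i)·(+0.1923+0.0384i)
Y_4^-4(R⁻¹ n̂) = -0.004136+0.017206i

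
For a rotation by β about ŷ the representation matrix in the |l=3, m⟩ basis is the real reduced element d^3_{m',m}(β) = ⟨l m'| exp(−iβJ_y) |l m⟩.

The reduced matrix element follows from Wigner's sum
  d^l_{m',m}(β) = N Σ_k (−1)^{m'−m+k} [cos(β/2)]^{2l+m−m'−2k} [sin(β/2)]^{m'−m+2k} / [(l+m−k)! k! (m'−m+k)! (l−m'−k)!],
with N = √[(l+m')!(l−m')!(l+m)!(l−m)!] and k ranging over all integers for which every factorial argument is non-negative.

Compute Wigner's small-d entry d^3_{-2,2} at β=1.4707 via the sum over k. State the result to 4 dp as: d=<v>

d=0.4658

d^3_{-2,2}(β=1.4707) via Wigner's sum:
With c≡cos(β/2)=0.741596 and s≡sin(β/2)=0.670847, N=[1·120·120·1]^{1/2}=120.000000
k: max(0,(2)−(-2))=4 … min(3+(2),3−(-2))=5
  k=4: (−1)^0·120.0000/(24)·0.7416^2·0.6708^4 = +0.556927
  k=5: (−1)^1·120.0000/(120)·0.7416^0·0.6708^6 = -0.091146
d^3_{-2,2}(1.4707) = +0.556927 -0.091146 = +0.465780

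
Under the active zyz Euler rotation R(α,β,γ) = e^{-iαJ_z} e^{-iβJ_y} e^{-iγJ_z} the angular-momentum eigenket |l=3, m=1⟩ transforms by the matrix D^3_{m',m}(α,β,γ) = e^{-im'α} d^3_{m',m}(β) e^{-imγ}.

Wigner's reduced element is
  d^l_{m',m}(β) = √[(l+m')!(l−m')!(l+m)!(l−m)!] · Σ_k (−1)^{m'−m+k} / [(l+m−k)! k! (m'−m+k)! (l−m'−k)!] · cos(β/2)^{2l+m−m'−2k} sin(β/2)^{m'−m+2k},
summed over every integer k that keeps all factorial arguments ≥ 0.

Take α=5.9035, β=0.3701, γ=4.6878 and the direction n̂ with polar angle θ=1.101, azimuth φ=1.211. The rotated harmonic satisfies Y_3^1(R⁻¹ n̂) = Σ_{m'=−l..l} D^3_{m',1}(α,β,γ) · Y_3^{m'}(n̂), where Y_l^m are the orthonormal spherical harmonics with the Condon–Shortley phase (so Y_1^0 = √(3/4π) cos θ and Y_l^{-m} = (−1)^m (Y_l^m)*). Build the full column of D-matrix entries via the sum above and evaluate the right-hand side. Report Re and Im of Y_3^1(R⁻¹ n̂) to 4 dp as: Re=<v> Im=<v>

Re=-0.0390 Im=-0.0089

Need the full column D^3_{m',1} for m'=−3..3 at α=5.9035, β=0.3701, γ=4.6878.
cos(β/2)=0.982927, sin(β/2)=0.183996
d^3_{-3,1}: single k=4 term ⇒ +0.004289;  D = +0.003850+0.001890i
d^3_{-2,1}: k∈[3..4] ⇒ +0.037413 -0.000655 = +0.036757;  D = +0.024643+0.027273i
d^3_{-1,1}: k∈[2..4] ⇒ +0.189606 -0.008859 +0.000039 = +0.180786;  D = +0.062856+0.169507i
d^3_{0,1}: k∈[1..3] ⇒ +0.584796 -0.061475 +0.000718 = +0.524039;  D = -0.012884+0.523881i
d^3_{1,1}: k∈[0..2] ⇒ +0.901836 -0.252808 +0.006644 = +0.655672;  D = -0.257910+0.602817i
d^3_{2,1}: k∈[0..1] ⇒ -0.533844 +0.037413 = -0.496431;  D = +0.350524-0.351534i
d^3_{3,1}: single k=0 term ⇒ +0.122390;  D = -0.112385+0.048466i
Y_3^{m'}(θ=1.101,φ=1.211) and Σ D·Y over m':
  (+0.0038+0.0019i)·(-0.2608+0.1396i)  (+0.0246+0.0273i)·(-0.2766-0.2424i)  (+0.0629+0.1695i)·(+0.0025-0.0067i)  (-0.0129+0.5239i)·(-0.3337+0.0000i)  (-0.2579+0.6028i)·(-0.0025-0.0067i)  (+0.3505-0.3515i)·(-0.2766+0.2424i)  (-0.1124+0.0485i)·(+0.2608+0.1396i)
Y_3^1(R⁻¹ n̂) = -0.039040-0.008899i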